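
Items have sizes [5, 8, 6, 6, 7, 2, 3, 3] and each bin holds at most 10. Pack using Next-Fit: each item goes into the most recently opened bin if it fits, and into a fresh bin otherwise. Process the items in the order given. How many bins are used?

5 → bin 1 (remaining 5)
8 → bin 2 (remaining 2)
6 → bin 3 (remaining 4)
6 → bin 4 (remaining 4)
7 → bin 5 (remaining 3)
2 → bin 5 (remaining 1)
3 → bin 6 (remaining 7)
3 → bin 6 (remaining 4)
Final bins: [5] [8] [6] [6] [7,2] [3,3].

6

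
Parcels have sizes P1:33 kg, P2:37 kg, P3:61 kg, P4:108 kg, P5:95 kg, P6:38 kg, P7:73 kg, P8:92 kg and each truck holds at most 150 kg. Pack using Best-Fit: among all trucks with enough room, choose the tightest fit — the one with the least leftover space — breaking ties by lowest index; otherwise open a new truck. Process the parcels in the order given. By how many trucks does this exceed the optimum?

1

Best-Fit: [33,37,61] [108,38] [95] [73] [92] → 5 trucks.
Total size 537 kg; any packing needs at least ⌈537/150⌉ = 4 trucks.
An optimal packing achieves that bound: [108,38] [95,37] [92,33] [73,61] → 4 trucks.
Excess: 5 − 4 = 1.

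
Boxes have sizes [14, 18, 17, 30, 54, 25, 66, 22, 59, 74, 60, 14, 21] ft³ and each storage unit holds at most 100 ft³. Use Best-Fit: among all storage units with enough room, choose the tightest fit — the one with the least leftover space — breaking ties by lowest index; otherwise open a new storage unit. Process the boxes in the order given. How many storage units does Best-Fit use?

Put 14 ft³ in storage unit 1; 86 ft³ remain.
Put 18 ft³ in storage unit 1; 68 ft³ remain.
Put 17 ft³ in storage unit 1; 51 ft³ remain.
Put 30 ft³ in storage unit 1; 21 ft³ remain.
Put 54 ft³ in storage unit 2; 46 ft³ remain.
Put 25 ft³ in storage unit 2; 21 ft³ remain.
Put 66 ft³ in storage unit 3; 34 ft³ remain.
Put 22 ft³ in storage unit 3; 12 ft³ remain.
Put 59 ft³ in storage unit 4; 41 ft³ remain.
Put 74 ft³ in storage unit 5; 26 ft³ remain.
Put 60 ft³ in storage unit 6; 40 ft³ remain.
Put 14 ft³ in storage unit 1; 7 ft³ remain.
Put 21 ft³ in storage unit 2; 0 ft³ remain.

6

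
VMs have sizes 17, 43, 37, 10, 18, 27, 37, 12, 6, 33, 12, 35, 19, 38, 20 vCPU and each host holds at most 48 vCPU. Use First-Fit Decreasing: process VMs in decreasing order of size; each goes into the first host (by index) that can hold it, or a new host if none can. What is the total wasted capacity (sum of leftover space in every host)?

68

Sorted descending: 43, 38, 37, 37, 35, 33, 27, 20, 19, 18, 17, 12, 12, 10, 6.
Put 43 vCPU in host 1; 5 vCPU remain.
Put 38 vCPU in host 2; 10 vCPU remain.
Put 37 vCPU in host 3; 11 vCPU remain.
Put 37 vCPU in host 4; 11 vCPU remain.
Put 35 vCPU in host 5; 13 vCPU remain.
Put 33 vCPU in host 6; 15 vCPU remain.
Put 27 vCPU in host 7; 21 vCPU remain.
Put 20 vCPU in host 7; 1 vCPU remain.
Put 19 vCPU in host 8; 29 vCPU remain.
Put 18 vCPU in host 8; 11 vCPU remain.
Put 17 vCPU in host 9; 31 vCPU remain.
Put 12 vCPU in host 5; 1 vCPU remain.
Put 12 vCPU in host 6; 3 vCPU remain.
Put 10 vCPU in host 2; 0 vCPU remain.
Put 6 vCPU in host 3; 5 vCPU remain.
9 hosts × 48 vCPU = 432 vCPU; used 364 vCPU; unused 68 vCPU.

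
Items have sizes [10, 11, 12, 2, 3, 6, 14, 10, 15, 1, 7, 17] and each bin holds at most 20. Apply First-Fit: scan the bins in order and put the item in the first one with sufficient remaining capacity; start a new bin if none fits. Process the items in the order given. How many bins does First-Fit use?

7

bin 1: place 10, 10 left
bin 2: place 11, 9 left
bin 3: place 12, 8 left
bin 1: place 2, 8 left
bin 1: place 3, 5 left
bin 2: place 6, 3 left
bin 4: place 14, 6 left
bin 5: place 10, 10 left
bin 6: place 15, 5 left
bin 1: place 1, 4 left
bin 3: place 7, 1 left
bin 7: place 17, 3 left
Final bins: [10,2,3,1] [11,6] [12,7] [14] [10] [15] [17].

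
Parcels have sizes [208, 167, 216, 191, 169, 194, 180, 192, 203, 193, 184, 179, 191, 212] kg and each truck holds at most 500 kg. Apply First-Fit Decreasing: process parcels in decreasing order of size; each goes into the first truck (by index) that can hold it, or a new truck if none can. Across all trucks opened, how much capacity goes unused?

821

Sorted descending: 216, 212, 208, 203, 194, 193, 192, 191, 191, 184, 180, 179, 169, 167.
216 kg → truck 1 (remaining 284 kg)
212 kg → truck 1 (remaining 72 kg)
208 kg → truck 2 (remaining 292 kg)
203 kg → truck 2 (remaining 89 kg)
194 kg → truck 3 (remaining 306 kg)
193 kg → truck 3 (remaining 113 kg)
192 kg → truck 4 (remaining 308 kg)
191 kg → truck 4 (remaining 117 kg)
191 kg → truck 5 (remaining 309 kg)
184 kg → truck 5 (remaining 125 kg)
180 kg → truck 6 (remaining 320 kg)
179 kg → truck 6 (remaining 141 kg)
169 kg → truck 7 (remaining 331 kg)
167 kg → truck 7 (remaining 164 kg)
7 trucks × 500 kg = 3500 kg; used 2679 kg; unused 821 kg.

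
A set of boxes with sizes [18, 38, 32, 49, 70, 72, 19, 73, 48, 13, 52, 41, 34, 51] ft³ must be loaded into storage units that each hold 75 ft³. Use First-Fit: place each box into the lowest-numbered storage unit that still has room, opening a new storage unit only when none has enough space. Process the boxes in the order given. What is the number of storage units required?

10

18 ft³ → storage unit 1 (remaining 57 ft³)
38 ft³ → storage unit 1 (remaining 19 ft³)
32 ft³ → storage unit 2 (remaining 43 ft³)
49 ft³ → storage unit 3 (remaining 26 ft³)
70 ft³ → storage unit 4 (remaining 5 ft³)
72 ft³ → storage unit 5 (remaining 3 ft³)
19 ft³ → storage unit 1 (remaining 0 ft³)
73 ft³ → storage unit 6 (remaining 2 ft³)
48 ft³ → storage unit 7 (remaining 27 ft³)
13 ft³ → storage unit 2 (remaining 30 ft³)
52 ft³ → storage unit 8 (remaining 23 ft³)
41 ft³ → storage unit 9 (remaining 34 ft³)
34 ft³ → storage unit 9 (remaining 0 ft³)
51 ft³ → storage unit 10 (remaining 24 ft³)
Final storage units: [18,38,19] [32,13] [49] [70] [72] [73] [48] [52] [41,34] [51].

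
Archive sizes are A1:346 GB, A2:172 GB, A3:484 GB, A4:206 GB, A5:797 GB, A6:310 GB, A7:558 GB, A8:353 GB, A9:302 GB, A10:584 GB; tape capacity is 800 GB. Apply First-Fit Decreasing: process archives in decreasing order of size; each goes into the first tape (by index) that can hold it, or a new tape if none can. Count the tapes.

Sorted descending: 797, 584, 558, 484, 353, 346, 310, 302, 206, 172.
tape 1: place 797 GB, 3 GB left
tape 2: place 584 GB, 216 GB left
tape 3: place 558 GB, 242 GB left
tape 4: place 484 GB, 316 GB left
tape 5: place 353 GB, 447 GB left
tape 5: place 346 GB, 101 GB left
tape 4: place 310 GB, 6 GB left
tape 6: place 302 GB, 498 GB left
tape 2: place 206 GB, 10 GB left
tape 3: place 172 GB, 70 GB left
Final tapes: [797] [584,206] [558,172] [484,310] [353,346] [302].

6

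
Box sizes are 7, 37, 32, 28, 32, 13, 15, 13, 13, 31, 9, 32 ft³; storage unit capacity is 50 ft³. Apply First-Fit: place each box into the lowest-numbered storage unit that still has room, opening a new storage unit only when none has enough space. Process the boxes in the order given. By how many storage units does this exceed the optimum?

0

First-Fit: [7,37] [32,13] [28,15] [32,13] [13,31] [9,32] → 6 storage units.
Total size 262 ft³; any packing needs at least ⌈262/50⌉ = 6 storage units.
So 6 is already optimal.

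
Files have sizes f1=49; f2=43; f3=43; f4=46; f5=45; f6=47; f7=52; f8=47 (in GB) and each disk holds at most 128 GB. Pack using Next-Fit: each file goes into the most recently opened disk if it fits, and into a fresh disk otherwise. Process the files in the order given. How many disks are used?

4 disks

disk 1: place f1 (49 GB), 79 GB left
disk 1: place f2 (43 GB), 36 GB left
disk 2: place f3 (43 GB), 85 GB left
disk 2: place f4 (46 GB), 39 GB left
disk 3: place f5 (45 GB), 83 GB left
disk 3: place f6 (47 GB), 36 GB left
disk 4: place f7 (52 GB), 76 GB left
disk 4: place f8 (47 GB), 29 GB left
Final disks: [49,43] [43,46] [45,47] [52,47].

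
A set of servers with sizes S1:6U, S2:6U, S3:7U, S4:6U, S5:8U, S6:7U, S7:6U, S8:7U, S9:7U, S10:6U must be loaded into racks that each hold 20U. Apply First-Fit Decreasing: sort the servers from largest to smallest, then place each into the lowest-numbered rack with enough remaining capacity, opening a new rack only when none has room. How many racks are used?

4 racks

Sorted descending: 8, 7, 7, 7, 7, 6, 6, 6, 6, 6.
8U → rack 1 (remaining 12U)
7U → rack 1 (remaining 5U)
7U → rack 2 (remaining 13U)
7U → rack 2 (remaining 6U)
7U → rack 3 (remaining 13U)
6U → rack 2 (remaining 0U)
6U → rack 3 (remaining 7U)
6U → rack 3 (remaining 1U)
6U → rack 4 (remaining 14U)
6U → rack 4 (remaining 8U)
Final racks: [8,7] [7,7,6] [7,6,6] [6,6].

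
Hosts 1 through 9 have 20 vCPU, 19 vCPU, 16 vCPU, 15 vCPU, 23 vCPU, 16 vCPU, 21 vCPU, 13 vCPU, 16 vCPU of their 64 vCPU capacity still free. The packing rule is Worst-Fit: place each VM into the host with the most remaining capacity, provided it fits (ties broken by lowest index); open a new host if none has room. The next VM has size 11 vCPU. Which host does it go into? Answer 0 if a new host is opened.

Hosts with room: host 1 (20 vCPU), host 2 (19 vCPU), host 3 (16 vCPU), host 4 (15 vCPU), host 5 (23 vCPU), host 6 (16 vCPU), host 7 (21 vCPU), host 8 (13 vCPU), host 9 (16 vCPU).
Most room is host 5 with 23 vCPU free.

5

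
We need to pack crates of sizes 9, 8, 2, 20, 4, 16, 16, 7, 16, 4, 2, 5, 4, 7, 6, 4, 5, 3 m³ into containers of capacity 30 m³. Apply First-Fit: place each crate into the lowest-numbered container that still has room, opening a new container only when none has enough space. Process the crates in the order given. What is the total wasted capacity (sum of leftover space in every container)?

Put 9 m³ in container 1; 21 m³ remain.
Put 8 m³ in container 1; 13 m³ remain.
Put 2 m³ in container 1; 11 m³ remain.
Put 20 m³ in container 2; 10 m³ remain.
Put 4 m³ in container 1; 7 m³ remain.
Put 16 m³ in container 3; 14 m³ remain.
Put 16 m³ in container 4; 14 m³ remain.
Put 7 m³ in container 1; 0 m³ remain.
Put 16 m³ in container 5; 14 m³ remain.
Put 4 m³ in container 2; 6 m³ remain.
Put 2 m³ in container 2; 4 m³ remain.
Put 5 m³ in container 3; 9 m³ remain.
Put 4 m³ in container 2; 0 m³ remain.
Put 7 m³ in container 3; 2 m³ remain.
Put 6 m³ in container 4; 8 m³ remain.
Put 4 m³ in container 4; 4 m³ remain.
Put 5 m³ in container 5; 9 m³ remain.
Put 3 m³ in container 4; 1 m³ remain.
5 containers × 30 m³ = 150 m³; used 138 m³; unused 12 m³.

12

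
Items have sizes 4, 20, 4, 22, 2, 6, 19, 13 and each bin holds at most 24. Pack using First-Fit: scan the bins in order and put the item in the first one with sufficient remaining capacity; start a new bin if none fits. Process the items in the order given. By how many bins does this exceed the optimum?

First-Fit: [4,20] [4,2,6] [22] [19] [13] → 5 bins.
Total size 90; any packing needs at least ⌈90/24⌉ = 4 bins.
An optimal packing achieves that bound: [22,2] [20,4] [19,4] [13,6] → 4 bins.
Excess: 5 − 4 = 1.

1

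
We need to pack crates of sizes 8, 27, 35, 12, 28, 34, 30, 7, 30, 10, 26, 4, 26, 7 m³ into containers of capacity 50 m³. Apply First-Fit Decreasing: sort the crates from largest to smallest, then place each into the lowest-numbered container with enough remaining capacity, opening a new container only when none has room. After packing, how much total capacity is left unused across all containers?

116

Sorted descending: 35, 34, 30, 30, 28, 27, 26, 26, 12, 10, 8, 7, 7, 4.
container 1: place 35 m³, 15 m³ left
container 2: place 34 m³, 16 m³ left
container 3: place 30 m³, 20 m³ left
container 4: place 30 m³, 20 m³ left
container 5: place 28 m³, 22 m³ left
container 6: place 27 m³, 23 m³ left
container 7: place 26 m³, 24 m³ left
container 8: place 26 m³, 24 m³ left
container 1: place 12 m³, 3 m³ left
container 2: place 10 m³, 6 m³ left
container 3: place 8 m³, 12 m³ left
container 3: place 7 m³, 5 m³ left
container 4: place 7 m³, 13 m³ left
container 2: place 4 m³, 2 m³ left
8 containers × 50 m³ = 400 m³; used 284 m³; unused 116 m³.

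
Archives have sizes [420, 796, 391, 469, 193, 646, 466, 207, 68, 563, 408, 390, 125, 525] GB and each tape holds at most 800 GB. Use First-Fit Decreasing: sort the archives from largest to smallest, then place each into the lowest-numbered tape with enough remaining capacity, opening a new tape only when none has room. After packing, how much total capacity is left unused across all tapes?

1533

Sorted descending: 796, 646, 563, 525, 469, 466, 420, 408, 391, 390, 207, 193, 125, 68.
tape 1: place 796 GB, 4 GB left
tape 2: place 646 GB, 154 GB left
tape 3: place 563 GB, 237 GB left
tape 4: place 525 GB, 275 GB left
tape 5: place 469 GB, 331 GB left
tape 6: place 466 GB, 334 GB left
tape 7: place 420 GB, 380 GB left
tape 8: place 408 GB, 392 GB left
tape 8: place 391 GB, 1 GB left
tape 9: place 390 GB, 410 GB left
tape 3: place 207 GB, 30 GB left
tape 4: place 193 GB, 82 GB left
tape 2: place 125 GB, 29 GB left
tape 4: place 68 GB, 14 GB left
9 tapes × 800 GB = 7200 GB; used 5667 GB; unused 1533 GB.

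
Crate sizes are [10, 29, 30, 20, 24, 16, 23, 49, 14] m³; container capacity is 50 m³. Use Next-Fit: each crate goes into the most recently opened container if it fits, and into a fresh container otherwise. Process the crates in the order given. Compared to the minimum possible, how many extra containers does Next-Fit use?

1

Next-Fit: [10,29] [30,20] [24,16] [23] [49] [14] → 6 containers.
Total size 215 m³; any packing needs at least ⌈215/50⌉ = 5 containers.
An optimal packing achieves that bound: [49] [30,20] [29,16] [24,23] [14,10] → 5 containers.
Excess: 6 − 5 = 1.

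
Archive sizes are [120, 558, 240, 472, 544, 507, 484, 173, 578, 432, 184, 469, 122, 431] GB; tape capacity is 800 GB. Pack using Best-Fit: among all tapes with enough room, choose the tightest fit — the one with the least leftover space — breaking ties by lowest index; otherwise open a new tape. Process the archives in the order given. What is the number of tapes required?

Put 120 GB in tape 1; 680 GB remain.
Put 558 GB in tape 1; 122 GB remain.
Put 240 GB in tape 2; 560 GB remain.
Put 472 GB in tape 2; 88 GB remain.
Put 544 GB in tape 3; 256 GB remain.
Put 507 GB in tape 4; 293 GB remain.
Put 484 GB in tape 5; 316 GB remain.
Put 173 GB in tape 3; 83 GB remain.
Put 578 GB in tape 6; 222 GB remain.
Put 432 GB in tape 7; 368 GB remain.
Put 184 GB in tape 6; 38 GB remain.
Put 469 GB in tape 8; 331 GB remain.
Put 122 GB in tape 1; 0 GB remain.
Put 431 GB in tape 9; 369 GB remain.
Final tapes: [120,558,122] [240,472] [544,173] [507] [484] [578,184] [432] [469] [431].

9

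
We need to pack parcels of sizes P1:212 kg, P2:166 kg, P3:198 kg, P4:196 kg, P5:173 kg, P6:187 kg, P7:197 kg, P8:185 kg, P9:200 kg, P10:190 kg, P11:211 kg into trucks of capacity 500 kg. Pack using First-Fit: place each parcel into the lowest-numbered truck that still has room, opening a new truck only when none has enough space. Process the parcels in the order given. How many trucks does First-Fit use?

6

Put P1 (212 kg) in truck 1; 288 kg remain.
Put P2 (166 kg) in truck 1; 122 kg remain.
Put P3 (198 kg) in truck 2; 302 kg remain.
Put P4 (196 kg) in truck 2; 106 kg remain.
Put P5 (173 kg) in truck 3; 327 kg remain.
Put P6 (187 kg) in truck 3; 140 kg remain.
Put P7 (197 kg) in truck 4; 303 kg remain.
Put P8 (185 kg) in truck 4; 118 kg remain.
Put P9 (200 kg) in truck 5; 300 kg remain.
Put P10 (190 kg) in truck 5; 110 kg remain.
Put P11 (211 kg) in truck 6; 289 kg remain.
Final trucks: [212,166] [198,196] [173,187] [197,185] [200,190] [211].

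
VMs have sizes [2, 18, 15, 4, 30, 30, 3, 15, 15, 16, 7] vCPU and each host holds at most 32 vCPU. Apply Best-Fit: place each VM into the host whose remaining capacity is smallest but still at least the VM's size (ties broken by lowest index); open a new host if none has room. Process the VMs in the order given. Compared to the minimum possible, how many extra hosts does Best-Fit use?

Best-Fit: [2,18,4,3] [15,15] [30] [30] [15,16] [7] → 6 hosts.
Total size 155 vCPU; any packing needs at least ⌈155/32⌉ = 5 hosts.
An optimal packing achieves that bound: [30,2] [30] [18,7,4,3] [16,15] [15,15] → 5 hosts.
Excess: 6 − 5 = 1.

1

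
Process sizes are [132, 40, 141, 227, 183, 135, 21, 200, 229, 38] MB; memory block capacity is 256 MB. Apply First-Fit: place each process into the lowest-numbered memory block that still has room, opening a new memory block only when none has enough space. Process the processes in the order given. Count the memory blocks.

7

Put 132 MB in memory block 1; 124 MB remain.
Put 40 MB in memory block 1; 84 MB remain.
Put 141 MB in memory block 2; 115 MB remain.
Put 227 MB in memory block 3; 29 MB remain.
Put 183 MB in memory block 4; 73 MB remain.
Put 135 MB in memory block 5; 121 MB remain.
Put 21 MB in memory block 1; 63 MB remain.
Put 200 MB in memory block 6; 56 MB remain.
Put 229 MB in memory block 7; 27 MB remain.
Put 38 MB in memory block 1; 25 MB remain.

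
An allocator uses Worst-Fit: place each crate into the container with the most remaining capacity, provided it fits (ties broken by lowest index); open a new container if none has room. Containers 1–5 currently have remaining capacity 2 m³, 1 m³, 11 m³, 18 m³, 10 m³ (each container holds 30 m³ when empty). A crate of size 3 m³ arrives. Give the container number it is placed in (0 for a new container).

Containers with room: container 3 (11 m³), container 4 (18 m³), container 5 (10 m³).
Most room is container 4 with 18 m³ free.

4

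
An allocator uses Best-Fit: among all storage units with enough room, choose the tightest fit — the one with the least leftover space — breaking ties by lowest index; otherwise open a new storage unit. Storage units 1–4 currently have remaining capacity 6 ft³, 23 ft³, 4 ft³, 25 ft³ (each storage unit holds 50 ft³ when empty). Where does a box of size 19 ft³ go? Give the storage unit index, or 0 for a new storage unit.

Storage units with room: storage unit 2 (23 ft³), storage unit 4 (25 ft³).
Tightest fit is storage unit 2 with 23 ft³ free.

2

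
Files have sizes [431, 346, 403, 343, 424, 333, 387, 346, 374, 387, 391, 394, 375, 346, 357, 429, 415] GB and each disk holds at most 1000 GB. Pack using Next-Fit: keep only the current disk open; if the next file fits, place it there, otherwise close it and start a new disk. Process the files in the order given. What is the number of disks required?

disk 1: place 431 GB, 569 GB left
disk 1: place 346 GB, 223 GB left
disk 2: place 403 GB, 597 GB left
disk 2: place 343 GB, 254 GB left
disk 3: place 424 GB, 576 GB left
disk 3: place 333 GB, 243 GB left
disk 4: place 387 GB, 613 GB left
disk 4: place 346 GB, 267 GB left
disk 5: place 374 GB, 626 GB left
disk 5: place 387 GB, 239 GB left
disk 6: place 391 GB, 609 GB left
disk 6: place 394 GB, 215 GB left
disk 7: place 375 GB, 625 GB left
disk 7: place 346 GB, 279 GB left
disk 8: place 357 GB, 643 GB left
disk 8: place 429 GB, 214 GB left
disk 9: place 415 GB, 585 GB left

9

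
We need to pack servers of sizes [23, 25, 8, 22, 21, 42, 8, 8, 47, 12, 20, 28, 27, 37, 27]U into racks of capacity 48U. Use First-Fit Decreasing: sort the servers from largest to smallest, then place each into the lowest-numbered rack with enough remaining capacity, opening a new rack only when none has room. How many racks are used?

8

Sorted descending: 47, 42, 37, 28, 27, 27, 25, 23, 22, 21, 20, 12, 8, 8, 8.
rack 1: place 47U, 1U left
rack 2: place 42U, 6U left
rack 3: place 37U, 11U left
rack 4: place 28U, 20U left
rack 5: place 27U, 21U left
rack 6: place 27U, 21U left
rack 7: place 25U, 23U left
rack 7: place 23U, 0U left
rack 8: place 22U, 26U left
rack 5: place 21U, 0U left
rack 4: place 20U, 0U left
rack 6: place 12U, 9U left
rack 3: place 8U, 3U left
rack 6: place 8U, 1U left
rack 8: place 8U, 18U left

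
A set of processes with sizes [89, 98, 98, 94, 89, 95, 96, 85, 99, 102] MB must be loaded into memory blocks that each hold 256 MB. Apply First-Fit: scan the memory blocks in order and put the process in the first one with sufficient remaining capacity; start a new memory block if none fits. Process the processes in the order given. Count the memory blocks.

5 memory blocks

memory block 1: place 89 MB, 167 MB left
memory block 1: place 98 MB, 69 MB left
memory block 2: place 98 MB, 158 MB left
memory block 2: place 94 MB, 64 MB left
memory block 3: place 89 MB, 167 MB left
memory block 3: place 95 MB, 72 MB left
memory block 4: place 96 MB, 160 MB left
memory block 4: place 85 MB, 75 MB left
memory block 5: place 99 MB, 157 MB left
memory block 5: place 102 MB, 55 MB left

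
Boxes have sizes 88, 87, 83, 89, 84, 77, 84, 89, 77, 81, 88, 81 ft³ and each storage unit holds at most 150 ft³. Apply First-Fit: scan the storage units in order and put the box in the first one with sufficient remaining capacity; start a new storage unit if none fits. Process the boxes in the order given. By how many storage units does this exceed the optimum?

0

First-Fit: [88] [87] [83] [89] [84] [77] [84] [89] [77] [81] [88] [81] → 12 storage units.
12 boxes exceed 75 ft³ (half the capacity), and no two of those can share a storage unit, so at least 12 storage units are needed.
So 12 is already optimal.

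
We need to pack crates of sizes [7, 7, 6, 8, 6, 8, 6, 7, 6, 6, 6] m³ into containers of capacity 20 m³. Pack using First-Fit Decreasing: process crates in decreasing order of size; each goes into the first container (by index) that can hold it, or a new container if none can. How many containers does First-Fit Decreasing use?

4

Sorted descending: 8, 8, 7, 7, 7, 6, 6, 6, 6, 6, 6.
container 1: place 8 m³, 12 m³ left
container 1: place 8 m³, 4 m³ left
container 2: place 7 m³, 13 m³ left
container 2: place 7 m³, 6 m³ left
container 3: place 7 m³, 13 m³ left
container 2: place 6 m³, 0 m³ left
container 3: place 6 m³, 7 m³ left
container 3: place 6 m³, 1 m³ left
container 4: place 6 m³, 14 m³ left
container 4: place 6 m³, 8 m³ left
container 4: place 6 m³, 2 m³ left
Final containers: [8,8] [7,7,6] [7,6,6] [6,6,6].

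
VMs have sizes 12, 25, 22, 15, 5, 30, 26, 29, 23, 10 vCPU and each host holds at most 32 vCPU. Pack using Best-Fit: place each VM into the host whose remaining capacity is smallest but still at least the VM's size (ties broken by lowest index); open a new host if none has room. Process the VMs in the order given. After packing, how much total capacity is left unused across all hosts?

27

host 1: place 12 vCPU, 20 vCPU left
host 2: place 25 vCPU, 7 vCPU left
host 3: place 22 vCPU, 10 vCPU left
host 1: place 15 vCPU, 5 vCPU left
host 1: place 5 vCPU, 0 vCPU left
host 4: place 30 vCPU, 2 vCPU left
host 5: place 26 vCPU, 6 vCPU left
host 6: place 29 vCPU, 3 vCPU left
host 7: place 23 vCPU, 9 vCPU left
host 3: place 10 vCPU, 0 vCPU left
7 hosts × 32 vCPU = 224 vCPU; used 197 vCPU; unused 27 vCPU.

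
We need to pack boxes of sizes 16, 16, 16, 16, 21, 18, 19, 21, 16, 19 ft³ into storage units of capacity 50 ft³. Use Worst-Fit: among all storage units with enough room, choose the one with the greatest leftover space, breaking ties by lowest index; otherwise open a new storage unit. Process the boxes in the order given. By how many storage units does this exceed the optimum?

1

Worst-Fit: [16,16,16] [16,21] [18,19] [21,16] [19] → 5 storage units.
Total size 178 ft³; any packing needs at least ⌈178/50⌉ = 4 storage units.
An optimal packing achieves that bound: [21,21] [19,19] [18,16,16] [16,16,16] → 4 storage units.
Excess: 5 − 4 = 1.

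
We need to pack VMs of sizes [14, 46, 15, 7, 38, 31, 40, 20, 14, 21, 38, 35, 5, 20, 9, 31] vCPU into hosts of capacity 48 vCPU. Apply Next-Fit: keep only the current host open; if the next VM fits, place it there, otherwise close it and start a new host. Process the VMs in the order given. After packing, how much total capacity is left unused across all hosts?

Put 14 vCPU in host 1; 34 vCPU remain.
Put 46 vCPU in host 2; 2 vCPU remain.
Put 15 vCPU in host 3; 33 vCPU remain.
Put 7 vCPU in host 3; 26 vCPU remain.
Put 38 vCPU in host 4; 10 vCPU remain.
Put 31 vCPU in host 5; 17 vCPU remain.
Put 40 vCPU in host 6; 8 vCPU remain.
Put 20 vCPU in host 7; 28 vCPU remain.
Put 14 vCPU in host 7; 14 vCPU remain.
Put 21 vCPU in host 8; 27 vCPU remain.
Put 38 vCPU in host 9; 10 vCPU remain.
Put 35 vCPU in host 10; 13 vCPU remain.
Put 5 vCPU in host 10; 8 vCPU remain.
Put 20 vCPU in host 11; 28 vCPU remain.
Put 9 vCPU in host 11; 19 vCPU remain.
Put 31 vCPU in host 12; 17 vCPU remain.
12 hosts × 48 vCPU = 576 vCPU; used 384 vCPU; unused 192 vCPU.

192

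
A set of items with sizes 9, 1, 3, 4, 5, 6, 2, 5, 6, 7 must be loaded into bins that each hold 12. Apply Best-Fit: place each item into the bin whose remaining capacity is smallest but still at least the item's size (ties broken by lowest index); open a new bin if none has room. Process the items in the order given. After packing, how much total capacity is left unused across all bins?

Put 9 in bin 1; 3 remain.
Put 1 in bin 1; 2 remain.
Put 3 in bin 2; 9 remain.
Put 4 in bin 2; 5 remain.
Put 5 in bin 2; 0 remain.
Put 6 in bin 3; 6 remain.
Put 2 in bin 1; 0 remain.
Put 5 in bin 3; 1 remain.
Put 6 in bin 4; 6 remain.
Put 7 in bin 5; 5 remain.
5 bins × 12 = 60; used 48; unused 12.

12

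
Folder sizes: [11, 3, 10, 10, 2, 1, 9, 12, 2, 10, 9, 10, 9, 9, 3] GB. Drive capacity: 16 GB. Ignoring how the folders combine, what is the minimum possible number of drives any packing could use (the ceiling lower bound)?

7 drives

Total size = 11 + 3 + 10 + 10 + 2 + 1 + 9 + 12 + 2 + 10 + 9 + 10 + 9 + 9 + 3 = 110 GB.
⌈110 / 16⌉ = 7.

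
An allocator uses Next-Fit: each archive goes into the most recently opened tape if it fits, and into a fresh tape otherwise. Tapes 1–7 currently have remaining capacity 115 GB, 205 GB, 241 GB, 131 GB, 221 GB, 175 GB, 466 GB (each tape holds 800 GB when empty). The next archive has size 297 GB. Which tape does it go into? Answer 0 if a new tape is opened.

Next-Fit only looks at tape 7, which has 466 GB free.
297 GB fits there.

7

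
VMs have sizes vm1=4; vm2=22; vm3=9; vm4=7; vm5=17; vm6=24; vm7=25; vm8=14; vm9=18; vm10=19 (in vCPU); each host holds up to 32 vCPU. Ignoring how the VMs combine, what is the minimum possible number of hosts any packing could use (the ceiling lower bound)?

Total size = 4 + 22 + 9 + 7 + 17 + 24 + 25 + 14 + 18 + 19 = 159 vCPU.
⌈159 / 32⌉ = 5.

5 hosts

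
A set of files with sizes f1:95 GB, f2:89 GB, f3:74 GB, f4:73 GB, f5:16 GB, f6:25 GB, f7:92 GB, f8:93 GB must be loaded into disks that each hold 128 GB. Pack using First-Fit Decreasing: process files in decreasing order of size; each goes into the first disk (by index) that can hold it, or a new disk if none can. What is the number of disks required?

Sorted descending: 95, 93, 92, 89, 74, 73, 25, 16.
disk 1: place 95 GB, 33 GB left
disk 2: place 93 GB, 35 GB left
disk 3: place 92 GB, 36 GB left
disk 4: place 89 GB, 39 GB left
disk 5: place 74 GB, 54 GB left
disk 6: place 73 GB, 55 GB left
disk 1: place 25 GB, 8 GB left
disk 2: place 16 GB, 19 GB left

6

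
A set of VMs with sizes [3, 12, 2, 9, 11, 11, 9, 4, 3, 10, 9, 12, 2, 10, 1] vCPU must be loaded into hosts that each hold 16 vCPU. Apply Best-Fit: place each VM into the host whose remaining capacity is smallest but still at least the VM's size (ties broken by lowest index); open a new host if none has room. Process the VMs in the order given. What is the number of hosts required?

9

host 1: place 3 vCPU, 13 vCPU left
host 1: place 12 vCPU, 1 vCPU left
host 2: place 2 vCPU, 14 vCPU left
host 2: place 9 vCPU, 5 vCPU left
host 3: place 11 vCPU, 5 vCPU left
host 4: place 11 vCPU, 5 vCPU left
host 5: place 9 vCPU, 7 vCPU left
host 2: place 4 vCPU, 1 vCPU left
host 3: place 3 vCPU, 2 vCPU left
host 6: place 10 vCPU, 6 vCPU left
host 7: place 9 vCPU, 7 vCPU left
host 8: place 12 vCPU, 4 vCPU left
host 3: place 2 vCPU, 0 vCPU left
host 9: place 10 vCPU, 6 vCPU left
host 1: place 1 vCPU, 0 vCPU left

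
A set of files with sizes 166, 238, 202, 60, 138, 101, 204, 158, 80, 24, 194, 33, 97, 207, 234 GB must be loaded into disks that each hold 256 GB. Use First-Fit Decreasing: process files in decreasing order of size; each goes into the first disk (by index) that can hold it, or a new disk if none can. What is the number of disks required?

9

Sorted descending: 238, 234, 207, 204, 202, 194, 166, 158, 138, 101, 97, 80, 60, 33, 24.
Put 238 GB in disk 1; 18 GB remain.
Put 234 GB in disk 2; 22 GB remain.
Put 207 GB in disk 3; 49 GB remain.
Put 204 GB in disk 4; 52 GB remain.
Put 202 GB in disk 5; 54 GB remain.
Put 194 GB in disk 6; 62 GB remain.
Put 166 GB in disk 7; 90 GB remain.
Put 158 GB in disk 8; 98 GB remain.
Put 138 GB in disk 9; 118 GB remain.
Put 101 GB in disk 9; 17 GB remain.
Put 97 GB in disk 8; 1 GB remain.
Put 80 GB in disk 7; 10 GB remain.
Put 60 GB in disk 6; 2 GB remain.
Put 33 GB in disk 3; 16 GB remain.
Put 24 GB in disk 4; 28 GB remain.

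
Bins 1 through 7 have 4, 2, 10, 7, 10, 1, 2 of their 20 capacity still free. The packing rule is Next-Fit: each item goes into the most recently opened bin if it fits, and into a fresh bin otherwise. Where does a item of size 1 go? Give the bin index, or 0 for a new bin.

Next-Fit only looks at bin 7, which has 2 free.
1 fits there.

7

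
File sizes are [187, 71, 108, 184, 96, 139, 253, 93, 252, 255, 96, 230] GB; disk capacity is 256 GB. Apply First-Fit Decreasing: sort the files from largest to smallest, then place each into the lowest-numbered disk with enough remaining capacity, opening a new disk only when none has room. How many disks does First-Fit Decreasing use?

9

Sorted descending: 255, 253, 252, 230, 187, 184, 139, 108, 96, 96, 93, 71.
Put 255 GB in disk 1; 1 GB remain.
Put 253 GB in disk 2; 3 GB remain.
Put 252 GB in disk 3; 4 GB remain.
Put 230 GB in disk 4; 26 GB remain.
Put 187 GB in disk 5; 69 GB remain.
Put 184 GB in disk 6; 72 GB remain.
Put 139 GB in disk 7; 117 GB remain.
Put 108 GB in disk 7; 9 GB remain.
Put 96 GB in disk 8; 160 GB remain.
Put 96 GB in disk 8; 64 GB remain.
Put 93 GB in disk 9; 163 GB remain.
Put 71 GB in disk 6; 1 GB remain.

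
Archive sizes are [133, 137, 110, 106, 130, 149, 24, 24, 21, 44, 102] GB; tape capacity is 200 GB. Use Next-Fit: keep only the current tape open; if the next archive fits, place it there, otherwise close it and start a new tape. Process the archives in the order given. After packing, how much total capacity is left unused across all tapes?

420

133 GB → tape 1 (remaining 67 GB)
137 GB → tape 2 (remaining 63 GB)
110 GB → tape 3 (remaining 90 GB)
106 GB → tape 4 (remaining 94 GB)
130 GB → tape 5 (remaining 70 GB)
149 GB → tape 6 (remaining 51 GB)
24 GB → tape 6 (remaining 27 GB)
24 GB → tape 6 (remaining 3 GB)
21 GB → tape 7 (remaining 179 GB)
44 GB → tape 7 (remaining 135 GB)
102 GB → tape 7 (remaining 33 GB)
7 tapes × 200 GB = 1400 GB; used 980 GB; unused 420 GB.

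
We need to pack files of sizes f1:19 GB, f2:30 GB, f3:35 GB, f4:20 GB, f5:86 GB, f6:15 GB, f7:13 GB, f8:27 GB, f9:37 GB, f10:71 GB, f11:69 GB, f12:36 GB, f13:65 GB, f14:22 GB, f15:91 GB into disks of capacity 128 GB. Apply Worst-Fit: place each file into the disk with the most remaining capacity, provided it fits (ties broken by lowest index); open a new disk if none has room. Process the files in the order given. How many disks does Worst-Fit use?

Put f1 (19 GB) in disk 1; 109 GB remain.
Put f2 (30 GB) in disk 1; 79 GB remain.
Put f3 (35 GB) in disk 1; 44 GB remain.
Put f4 (20 GB) in disk 1; 24 GB remain.
Put f5 (86 GB) in disk 2; 42 GB remain.
Put f6 (15 GB) in disk 2; 27 GB remain.
Put f7 (13 GB) in disk 2; 14 GB remain.
Put f8 (27 GB) in disk 3; 101 GB remain.
Put f9 (37 GB) in disk 3; 64 GB remain.
Put f10 (71 GB) in disk 4; 57 GB remain.
Put f11 (69 GB) in disk 5; 59 GB remain.
Put f12 (36 GB) in disk 3; 28 GB remain.
Put f13 (65 GB) in disk 6; 63 GB remain.
Put f14 (22 GB) in disk 6; 41 GB remain.
Put f15 (91 GB) in disk 7; 37 GB remain.

7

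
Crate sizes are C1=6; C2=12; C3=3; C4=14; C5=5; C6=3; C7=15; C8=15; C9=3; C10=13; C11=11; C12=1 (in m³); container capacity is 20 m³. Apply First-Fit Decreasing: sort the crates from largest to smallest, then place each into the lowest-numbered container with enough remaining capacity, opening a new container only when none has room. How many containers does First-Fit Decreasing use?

Sorted descending: 15, 15, 14, 13, 12, 11, 6, 5, 3, 3, 3, 1.
container 1: place 15 m³, 5 m³ left
container 2: place 15 m³, 5 m³ left
container 3: place 14 m³, 6 m³ left
container 4: place 13 m³, 7 m³ left
container 5: place 12 m³, 8 m³ left
container 6: place 11 m³, 9 m³ left
container 3: place 6 m³, 0 m³ left
container 1: place 5 m³, 0 m³ left
container 2: place 3 m³, 2 m³ left
container 4: place 3 m³, 4 m³ left
container 4: place 3 m³, 1 m³ left
container 2: place 1 m³, 1 m³ left

6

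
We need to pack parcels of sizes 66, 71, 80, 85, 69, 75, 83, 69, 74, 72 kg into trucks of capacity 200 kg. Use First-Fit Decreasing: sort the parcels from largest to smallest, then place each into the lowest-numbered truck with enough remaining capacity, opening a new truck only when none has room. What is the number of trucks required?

5 trucks

Sorted descending: 85, 83, 80, 75, 74, 72, 71, 69, 69, 66.
Put 85 kg in truck 1; 115 kg remain.
Put 83 kg in truck 1; 32 kg remain.
Put 80 kg in truck 2; 120 kg remain.
Put 75 kg in truck 2; 45 kg remain.
Put 74 kg in truck 3; 126 kg remain.
Put 72 kg in truck 3; 54 kg remain.
Put 71 kg in truck 4; 129 kg remain.
Put 69 kg in truck 4; 60 kg remain.
Put 69 kg in truck 5; 131 kg remain.
Put 66 kg in truck 5; 65 kg remain.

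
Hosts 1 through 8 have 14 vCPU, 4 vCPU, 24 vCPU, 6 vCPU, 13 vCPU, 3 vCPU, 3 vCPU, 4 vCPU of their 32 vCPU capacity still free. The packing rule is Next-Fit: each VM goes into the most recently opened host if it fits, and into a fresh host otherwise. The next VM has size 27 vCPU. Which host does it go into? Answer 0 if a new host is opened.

Next-Fit only looks at host 8, which has 4 vCPU free.
27 vCPU does not fit, so a new host is opened.

0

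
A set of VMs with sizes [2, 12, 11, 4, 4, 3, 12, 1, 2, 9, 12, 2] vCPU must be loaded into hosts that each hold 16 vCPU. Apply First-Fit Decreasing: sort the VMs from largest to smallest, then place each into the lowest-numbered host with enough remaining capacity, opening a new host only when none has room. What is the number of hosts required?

5

Sorted descending: 12, 12, 12, 11, 9, 4, 4, 3, 2, 2, 2, 1.
Put 12 vCPU in host 1; 4 vCPU remain.
Put 12 vCPU in host 2; 4 vCPU remain.
Put 12 vCPU in host 3; 4 vCPU remain.
Put 11 vCPU in host 4; 5 vCPU remain.
Put 9 vCPU in host 5; 7 vCPU remain.
Put 4 vCPU in host 1; 0 vCPU remain.
Put 4 vCPU in host 2; 0 vCPU remain.
Put 3 vCPU in host 3; 1 vCPU remain.
Put 2 vCPU in host 4; 3 vCPU remain.
Put 2 vCPU in host 4; 1 vCPU remain.
Put 2 vCPU in host 5; 5 vCPU remain.
Put 1 vCPU in host 3; 0 vCPU remain.
Final hosts: [12,4] [12,4] [12,3,1] [11,2,2] [9,2].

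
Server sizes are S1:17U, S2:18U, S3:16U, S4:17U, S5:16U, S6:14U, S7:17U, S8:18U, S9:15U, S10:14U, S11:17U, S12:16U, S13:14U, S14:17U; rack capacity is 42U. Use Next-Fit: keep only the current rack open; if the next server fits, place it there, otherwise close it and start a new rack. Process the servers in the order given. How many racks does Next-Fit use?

7 racks

rack 1: place S1 (17U), 25U left
rack 1: place S2 (18U), 7U left
rack 2: place S3 (16U), 26U left
rack 2: place S4 (17U), 9U left
rack 3: place S5 (16U), 26U left
rack 3: place S6 (14U), 12U left
rack 4: place S7 (17U), 25U left
rack 4: place S8 (18U), 7U left
rack 5: place S9 (15U), 27U left
rack 5: place S10 (14U), 13U left
rack 6: place S11 (17U), 25U left
rack 6: place S12 (16U), 9U left
rack 7: place S13 (14U), 28U left
rack 7: place S14 (17U), 11U left
Final racks: [17,18] [16,17] [16,14] [17,18] [15,14] [17,16] [14,17].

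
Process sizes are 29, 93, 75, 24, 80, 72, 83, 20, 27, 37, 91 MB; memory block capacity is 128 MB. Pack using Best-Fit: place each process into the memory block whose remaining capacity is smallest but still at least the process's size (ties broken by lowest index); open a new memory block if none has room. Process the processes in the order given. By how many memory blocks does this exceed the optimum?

0

Best-Fit: [29,93] [75,24,20] [80,37] [72] [83,27] [91] → 6 memory blocks.
6 processes exceed 64 MB (half the capacity), and no two of those can share a memory block, so at least 6 memory blocks are needed.
So 6 is already optimal.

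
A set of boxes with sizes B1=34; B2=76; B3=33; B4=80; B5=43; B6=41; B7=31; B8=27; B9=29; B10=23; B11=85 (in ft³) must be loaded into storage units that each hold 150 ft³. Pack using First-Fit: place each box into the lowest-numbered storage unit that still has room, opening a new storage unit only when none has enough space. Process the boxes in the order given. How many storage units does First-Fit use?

storage unit 1: place B1 (34 ft³), 116 ft³ left
storage unit 1: place B2 (76 ft³), 40 ft³ left
storage unit 1: place B3 (33 ft³), 7 ft³ left
storage unit 2: place B4 (80 ft³), 70 ft³ left
storage unit 2: place B5 (43 ft³), 27 ft³ left
storage unit 3: place B6 (41 ft³), 109 ft³ left
storage unit 3: place B7 (31 ft³), 78 ft³ left
storage unit 2: place B8 (27 ft³), 0 ft³ left
storage unit 3: place B9 (29 ft³), 49 ft³ left
storage unit 3: place B10 (23 ft³), 26 ft³ left
storage unit 4: place B11 (85 ft³), 65 ft³ left

4 storage units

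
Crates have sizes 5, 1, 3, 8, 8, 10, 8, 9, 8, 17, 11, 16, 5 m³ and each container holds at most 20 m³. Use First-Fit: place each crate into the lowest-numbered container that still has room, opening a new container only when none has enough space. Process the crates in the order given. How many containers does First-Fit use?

container 1: place 5 m³, 15 m³ left
container 1: place 1 m³, 14 m³ left
container 1: place 3 m³, 11 m³ left
container 1: place 8 m³, 3 m³ left
container 2: place 8 m³, 12 m³ left
container 2: place 10 m³, 2 m³ left
container 3: place 8 m³, 12 m³ left
container 3: place 9 m³, 3 m³ left
container 4: place 8 m³, 12 m³ left
container 5: place 17 m³, 3 m³ left
container 4: place 11 m³, 1 m³ left
container 6: place 16 m³, 4 m³ left
container 7: place 5 m³, 15 m³ left
Final containers: [5,1,3,8] [8,10] [8,9] [8,11] [17] [16] [5].

7 containers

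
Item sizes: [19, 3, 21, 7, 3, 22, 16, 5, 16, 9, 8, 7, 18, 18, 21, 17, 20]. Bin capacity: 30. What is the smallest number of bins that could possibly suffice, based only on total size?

Total size = 19 + 3 + 21 + 7 + 3 + 22 + 16 + 5 + 16 + 9 + 8 + 7 + 18 + 18 + 21 + 17 + 20 = 230.
⌈230 / 30⌉ = 8.

8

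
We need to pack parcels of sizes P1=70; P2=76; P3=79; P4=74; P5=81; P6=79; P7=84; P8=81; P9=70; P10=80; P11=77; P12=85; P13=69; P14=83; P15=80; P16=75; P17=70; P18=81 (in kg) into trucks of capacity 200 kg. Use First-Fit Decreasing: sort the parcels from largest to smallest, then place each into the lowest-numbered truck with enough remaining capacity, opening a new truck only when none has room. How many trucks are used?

Sorted descending: 85, 84, 83, 81, 81, 81, 80, 80, 79, 79, 77, 76, 75, 74, 70, 70, 70, 69.
85 kg → truck 1 (remaining 115 kg)
84 kg → truck 1 (remaining 31 kg)
83 kg → truck 2 (remaining 117 kg)
81 kg → truck 2 (remaining 36 kg)
81 kg → truck 3 (remaining 119 kg)
81 kg → truck 3 (remaining 38 kg)
80 kg → truck 4 (remaining 120 kg)
80 kg → truck 4 (remaining 40 kg)
79 kg → truck 5 (remaining 121 kg)
79 kg → truck 5 (remaining 42 kg)
77 kg → truck 6 (remaining 123 kg)
76 kg → truck 6 (remaining 47 kg)
75 kg → truck 7 (remaining 125 kg)
74 kg → truck 7 (remaining 51 kg)
70 kg → truck 8 (remaining 130 kg)
70 kg → truck 8 (remaining 60 kg)
70 kg → truck 9 (remaining 130 kg)
69 kg → truck 9 (remaining 61 kg)
Final trucks: [85,84] [83,81] [81,81] [80,80] [79,79] [77,76] [75,74] [70,70] [70,69].

9 trucks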